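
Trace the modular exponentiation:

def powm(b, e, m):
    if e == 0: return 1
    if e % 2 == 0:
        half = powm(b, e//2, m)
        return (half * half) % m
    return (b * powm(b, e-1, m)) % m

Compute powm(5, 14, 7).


powm(5, 14, 7): e is even, compute powm(5, 7, 7)
  powm(5, 7, 7): e is odd, compute powm(5, 6, 7)
    powm(5, 6, 7): e is even, compute powm(5, 3, 7)
      powm(5, 3, 7): e is odd, compute powm(5, 2, 7)
        powm(5, 2, 7): e is even, compute powm(5, 1, 7)
          powm(5, 1, 7): e is odd, compute powm(5, 0, 7)
          powm(5, 0, 7) = 1
          (5 * 1) % 7 = 5
        half=5, (5*5) % 7 = 4
      (5 * 4) % 7 = 6
    half=6, (6*6) % 7 = 1
  (5 * 1) % 7 = 5
half=5, (5*5) % 7 = 4

4


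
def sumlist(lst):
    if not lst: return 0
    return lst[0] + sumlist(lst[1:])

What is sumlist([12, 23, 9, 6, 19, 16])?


sumlist([12, 23, 9, 6, 19, 16]) = 12 + sumlist([23, 9, 6, 19, 16])
sumlist([23, 9, 6, 19, 16]) = 23 + sumlist([9, 6, 19, 16])
sumlist([9, 6, 19, 16]) = 9 + sumlist([6, 19, 16])
sumlist([6, 19, 16]) = 6 + sumlist([19, 16])
sumlist([19, 16]) = 19 + sumlist([16])
sumlist([16]) = 16 + sumlist([])
sumlist([]) = 0  (base case)
Total: 12 + 23 + 9 + 6 + 19 + 16 + 0 = 85

85


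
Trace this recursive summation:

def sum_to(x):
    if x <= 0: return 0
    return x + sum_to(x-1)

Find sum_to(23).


sum_to(23)
= 23 + 22 + 21 + 20 + 19 + 18 + 17 + 16 + 15 + 14 + 13 + 12 + 11 + 10 + 9 + 8 + 7 + 6 + 5 + 4 + 3 + 2 + 1 + sum_to(0)
= 23 + 22 + 21 + 20 + 19 + 18 + 17 + 16 + 15 + 14 + 13 + 12 + 11 + 10 + 9 + 8 + 7 + 6 + 5 + 4 + 3 + 2 + 1 + 0
= 276

276


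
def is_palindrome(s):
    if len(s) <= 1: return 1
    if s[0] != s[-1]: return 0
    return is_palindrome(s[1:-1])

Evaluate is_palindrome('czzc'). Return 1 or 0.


is_palindrome('czzc'): s[0]='c' == s[-1]='c' -> check is_palindrome('zz')
is_palindrome('zz'): s[0]='z' == s[-1]='z' -> check is_palindrome('')
is_palindrome(''): len <= 1 -> return 1  (base case)
Result: 1 (palindrome)

1


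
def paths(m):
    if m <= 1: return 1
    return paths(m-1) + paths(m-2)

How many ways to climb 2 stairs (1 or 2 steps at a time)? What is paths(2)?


Building up from base cases:
paths(0) = 1
paths(1) = 1
paths(2) = paths(1) + paths(0) = 1 + 1 = 2

2


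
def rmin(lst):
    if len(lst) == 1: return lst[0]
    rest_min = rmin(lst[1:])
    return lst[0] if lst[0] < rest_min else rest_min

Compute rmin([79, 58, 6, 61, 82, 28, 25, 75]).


rmin([79, 58, 6, 61, 82, 28, 25, 75]): compare 79 with rmin([58, 6, 61, 82, 28, 25, 75])
rmin([58, 6, 61, 82, 28, 25, 75]): compare 58 with rmin([6, 61, 82, 28, 25, 75])
rmin([6, 61, 82, 28, 25, 75]): compare 6 with rmin([61, 82, 28, 25, 75])
rmin([61, 82, 28, 25, 75]): compare 61 with rmin([82, 28, 25, 75])
rmin([82, 28, 25, 75]): compare 82 with rmin([28, 25, 75])
rmin([28, 25, 75]): compare 28 with rmin([25, 75])
rmin([25, 75]): compare 25 with rmin([75])
rmin([75]) = 75  (base case)
Compare 25 with 75 -> 25
Compare 28 with 25 -> 25
Compare 82 with 25 -> 25
Compare 61 with 25 -> 25
Compare 6 with 25 -> 6
Compare 58 with 6 -> 6
Compare 79 with 6 -> 6

6


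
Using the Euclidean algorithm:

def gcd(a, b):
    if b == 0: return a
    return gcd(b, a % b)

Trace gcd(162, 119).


gcd(162, 119) = gcd(119, 43)
gcd(119, 43) = gcd(43, 33)
gcd(43, 33) = gcd(33, 10)
gcd(33, 10) = gcd(10, 3)
gcd(10, 3) = gcd(3, 1)
gcd(3, 1) = gcd(1, 0)
gcd(1, 0) = 1  (base case)

1


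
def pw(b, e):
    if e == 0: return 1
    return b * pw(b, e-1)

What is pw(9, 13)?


pw(9, 13)
= 9 * pw(9, 12)
= 9 * 9 * pw(9, 11)
= 9 * 9 * 9 * pw(9, 10)
= 9 * 9 * 9 * 9 * pw(9, 9)
= 9 * 9 * 9 * 9 * 9 * pw(9, 8)
= 9 * 9 * 9 * 9 * 9 * 9 * pw(9, 7)
= 9 * 9 * 9 * 9 * 9 * 9 * 9 * pw(9, 6)
= 9 * 9 * 9 * 9 * 9 * 9 * 9 * 9 * pw(9, 5)
= 9 * 9 * 9 * 9 * 9 * 9 * 9 * 9 * 9 * pw(9, 4)
= 9 * 9 * 9 * 9 * 9 * 9 * 9 * 9 * 9 * 9 * pw(9, 3)
= 9 * 9 * 9 * 9 * 9 * 9 * 9 * 9 * 9 * 9 * 9 * pw(9, 2)
= 9 * 9 * 9 * 9 * 9 * 9 * 9 * 9 * 9 * 9 * 9 * 9 * pw(9, 1)
= 9 * 9 * 9 * 9 * 9 * 9 * 9 * 9 * 9 * 9 * 9 * 9 * 9 * pw(9, 0)
= 9 * 9 * 9 * 9 * 9 * 9 * 9 * 9 * 9 * 9 * 9 * 9 * 9 * 1
= 2541865828329

2541865828329


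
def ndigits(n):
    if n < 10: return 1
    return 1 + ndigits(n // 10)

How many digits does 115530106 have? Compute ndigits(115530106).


ndigits(115530106) = 1 + ndigits(11553010)
ndigits(11553010) = 1 + ndigits(1155301)
ndigits(1155301) = 1 + ndigits(115530)
ndigits(115530) = 1 + ndigits(11553)
ndigits(11553) = 1 + ndigits(1155)
ndigits(1155) = 1 + ndigits(115)
ndigits(115) = 1 + ndigits(11)
ndigits(11) = 1 + ndigits(1)
ndigits(1) = 1  (base case: 1 < 10)
Unwinding: 1 + 1 + 1 + 1 + 1 + 1 + 1 + 1 + 1 = 9

9


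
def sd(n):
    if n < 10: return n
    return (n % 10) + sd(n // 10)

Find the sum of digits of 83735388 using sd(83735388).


sd(83735388) = 8 + sd(8373538)
sd(8373538) = 8 + sd(837353)
sd(837353) = 3 + sd(83735)
sd(83735) = 5 + sd(8373)
sd(8373) = 3 + sd(837)
sd(837) = 7 + sd(83)
sd(83) = 3 + sd(8)
sd(8) = 8  (base case)
Total: 8 + 8 + 3 + 5 + 3 + 7 + 3 + 8 = 45

45


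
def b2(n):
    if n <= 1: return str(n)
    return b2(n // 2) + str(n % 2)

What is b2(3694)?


b2(3694) = b2(1847) + '0'
b2(1847) = b2(923) + '1'
b2(923) = b2(461) + '1'
b2(461) = b2(230) + '1'
b2(230) = b2(115) + '0'
b2(115) = b2(57) + '1'
b2(57) = b2(28) + '1'
b2(28) = b2(14) + '0'
b2(14) = b2(7) + '0'
b2(7) = b2(3) + '1'
b2(3) = b2(1) + '1'
b2(1) = '1'  (base case)
Concatenating: '1' + '1' + '1' + '0' + '0' + '1' + '1' + '0' + '1' + '1' + '1' + '0' = '111001101110'

111001101110


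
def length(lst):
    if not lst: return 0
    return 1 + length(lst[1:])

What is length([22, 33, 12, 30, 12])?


length([22, 33, 12, 30, 12]) = 1 + length([33, 12, 30, 12])
length([33, 12, 30, 12]) = 1 + length([12, 30, 12])
length([12, 30, 12]) = 1 + length([30, 12])
length([30, 12]) = 1 + length([12])
length([12]) = 1 + length([])
length([]) = 0  (base case)
Unwinding: 1 + 1 + 1 + 1 + 1 + 0 = 5

5


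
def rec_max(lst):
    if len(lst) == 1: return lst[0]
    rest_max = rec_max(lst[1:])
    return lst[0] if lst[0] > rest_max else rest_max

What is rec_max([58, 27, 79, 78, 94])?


rec_max([58, 27, 79, 78, 94]): compare 58 with rec_max([27, 79, 78, 94])
rec_max([27, 79, 78, 94]): compare 27 with rec_max([79, 78, 94])
rec_max([79, 78, 94]): compare 79 with rec_max([78, 94])
rec_max([78, 94]): compare 78 with rec_max([94])
rec_max([94]) = 94  (base case)
Compare 78 with 94 -> 94
Compare 79 with 94 -> 94
Compare 27 with 94 -> 94
Compare 58 with 94 -> 94

94


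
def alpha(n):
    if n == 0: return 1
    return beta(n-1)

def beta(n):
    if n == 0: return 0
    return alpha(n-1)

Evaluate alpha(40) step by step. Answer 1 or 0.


alpha(40) = beta(39)
beta(39) = alpha(38)
alpha(38) = beta(37)
beta(37) = alpha(36)
alpha(36) = beta(35)
beta(35) = alpha(34)
alpha(34) = beta(33)
beta(33) = alpha(32)
alpha(32) = beta(31)
beta(31) = alpha(30)
alpha(30) = beta(29)
beta(29) = alpha(28)
alpha(28) = beta(27)
beta(27) = alpha(26)
alpha(26) = beta(25)
beta(25) = alpha(24)
alpha(24) = beta(23)
beta(23) = alpha(22)
alpha(22) = beta(21)
beta(21) = alpha(20)
alpha(20) = beta(19)
beta(19) = alpha(18)
alpha(18) = beta(17)
beta(17) = alpha(16)
alpha(16) = beta(15)
beta(15) = alpha(14)
alpha(14) = beta(13)
beta(13) = alpha(12)
alpha(12) = beta(11)
beta(11) = alpha(10)
alpha(10) = beta(9)
beta(9) = alpha(8)
alpha(8) = beta(7)
beta(7) = alpha(6)
alpha(6) = beta(5)
beta(5) = alpha(4)
alpha(4) = beta(3)
beta(3) = alpha(2)
alpha(2) = beta(1)
beta(1) = alpha(0)
alpha(0) = 1  (base case)
Result: 1

1


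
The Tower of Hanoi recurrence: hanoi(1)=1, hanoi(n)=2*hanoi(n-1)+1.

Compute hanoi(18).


hanoi(18) = 2 * hanoi(17) + 1
hanoi(17) = 2 * hanoi(16) + 1
hanoi(16) = 2 * hanoi(15) + 1
hanoi(15) = 2 * hanoi(14) + 1
hanoi(14) = 2 * hanoi(13) + 1
hanoi(13) = 2 * hanoi(12) + 1
hanoi(12) = 2 * hanoi(11) + 1
hanoi(11) = 2 * hanoi(10) + 1
hanoi(10) = 2 * hanoi(9) + 1
hanoi(9) = 2 * hanoi(8) + 1
hanoi(8) = 2 * hanoi(7) + 1
hanoi(7) = 2 * hanoi(6) + 1
hanoi(6) = 2 * hanoi(5) + 1
hanoi(5) = 2 * hanoi(4) + 1
hanoi(4) = 2 * hanoi(3) + 1
hanoi(3) = 2 * hanoi(2) + 1
hanoi(2) = 2 * hanoi(1) + 1
hanoi(1) = 1  (base case)
hanoi(2) = 2 * 1 + 1 = 3
hanoi(3) = 2 * 3 + 1 = 7
hanoi(4) = 2 * 7 + 1 = 15
hanoi(5) = 2 * 15 + 1 = 31
hanoi(6) = 2 * 31 + 1 = 63
hanoi(7) = 2 * 63 + 1 = 127
hanoi(8) = 2 * 127 + 1 = 255
hanoi(9) = 2 * 255 + 1 = 511
hanoi(10) = 2 * 511 + 1 = 1023
hanoi(11) = 2 * 1023 + 1 = 2047
hanoi(12) = 2 * 2047 + 1 = 4095
hanoi(13) = 2 * 4095 + 1 = 8191
hanoi(14) = 2 * 8191 + 1 = 16383
hanoi(15) = 2 * 16383 + 1 = 32767
hanoi(16) = 2 * 32767 + 1 = 65535
hanoi(17) = 2 * 65535 + 1 = 131071
hanoi(18) = 2 * 131071 + 1 = 262143

262143


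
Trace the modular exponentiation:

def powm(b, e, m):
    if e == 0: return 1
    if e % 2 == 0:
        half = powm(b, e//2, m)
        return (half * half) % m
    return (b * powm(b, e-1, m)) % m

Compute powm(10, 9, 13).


powm(10, 9, 13): e is odd, compute powm(10, 8, 13)
  powm(10, 8, 13): e is even, compute powm(10, 4, 13)
    powm(10, 4, 13): e is even, compute powm(10, 2, 13)
      powm(10, 2, 13): e is even, compute powm(10, 1, 13)
        powm(10, 1, 13): e is odd, compute powm(10, 0, 13)
          powm(10, 0, 13) = 1
        (10 * 1) % 13 = 10
      half=10, (10*10) % 13 = 9
    half=9, (9*9) % 13 = 3
  half=3, (3*3) % 13 = 9
(10 * 9) % 13 = 12

12


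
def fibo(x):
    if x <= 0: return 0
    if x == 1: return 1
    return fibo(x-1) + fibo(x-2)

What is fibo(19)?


Computing fibo(19) bottom-up:
fibo(0) = 0
fibo(1) = 1
fibo(2) = fibo(1) + fibo(0) = 1 + 0 = 1
fibo(3) = fibo(2) + fibo(1) = 1 + 1 = 2
fibo(4) = fibo(3) + fibo(2) = 2 + 1 = 3
fibo(5) = fibo(4) + fibo(3) = 3 + 2 = 5
fibo(6) = fibo(5) + fibo(4) = 5 + 3 = 8
fibo(7) = fibo(6) + fibo(5) = 8 + 5 = 13
fibo(8) = fibo(7) + fibo(6) = 13 + 8 = 21
fibo(9) = fibo(8) + fibo(7) = 21 + 13 = 34
fibo(10) = fibo(9) + fibo(8) = 34 + 21 = 55
fibo(11) = fibo(10) + fibo(9) = 55 + 34 = 89
fibo(12) = fibo(11) + fibo(10) = 89 + 55 = 144
fibo(13) = fibo(12) + fibo(11) = 144 + 89 = 233
fibo(14) = fibo(13) + fibo(12) = 233 + 144 = 377
fibo(15) = fibo(14) + fibo(13) = 377 + 233 = 610
fibo(16) = fibo(15) + fibo(14) = 610 + 377 = 987
fibo(17) = fibo(16) + fibo(15) = 987 + 610 = 1597
fibo(18) = fibo(17) + fibo(16) = 1597 + 987 = 2584
fibo(19) = fibo(18) + fibo(17) = 2584 + 1597 = 4181

4181


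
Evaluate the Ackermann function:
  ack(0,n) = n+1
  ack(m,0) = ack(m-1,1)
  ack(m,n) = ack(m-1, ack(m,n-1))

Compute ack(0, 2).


ack(0, 2) = 3
Result: ack(0, 2) = 3

3


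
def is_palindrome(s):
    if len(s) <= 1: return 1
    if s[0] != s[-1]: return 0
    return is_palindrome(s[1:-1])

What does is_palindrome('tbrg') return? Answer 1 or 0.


is_palindrome('tbrg'): s[0]='t' != s[-1]='g' -> return 0
Result: 0 (not a palindrome)

0


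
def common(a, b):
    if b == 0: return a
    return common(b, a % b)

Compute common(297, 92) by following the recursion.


common(297, 92) = common(92, 21)
common(92, 21) = common(21, 8)
common(21, 8) = common(8, 5)
common(8, 5) = common(5, 3)
common(5, 3) = common(3, 2)
common(3, 2) = common(2, 1)
common(2, 1) = common(1, 0)
common(1, 0) = 1  (base case)

1


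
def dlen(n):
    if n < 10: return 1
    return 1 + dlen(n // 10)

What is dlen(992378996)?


dlen(992378996) = 1 + dlen(99237899)
dlen(99237899) = 1 + dlen(9923789)
dlen(9923789) = 1 + dlen(992378)
dlen(992378) = 1 + dlen(99237)
dlen(99237) = 1 + dlen(9923)
dlen(9923) = 1 + dlen(992)
dlen(992) = 1 + dlen(99)
dlen(99) = 1 + dlen(9)
dlen(9) = 1  (base case: 9 < 10)
Unwinding: 1 + 1 + 1 + 1 + 1 + 1 + 1 + 1 + 1 = 9

9


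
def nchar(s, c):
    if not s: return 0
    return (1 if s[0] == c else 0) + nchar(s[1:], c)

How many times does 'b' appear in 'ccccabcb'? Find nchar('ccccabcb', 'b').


s[0]='c' != 'b' -> 0
s[0]='c' != 'b' -> 0
s[0]='c' != 'b' -> 0
s[0]='c' != 'b' -> 0
s[0]='a' != 'b' -> 0
s[0]='b' == 'b' -> 1
s[0]='c' != 'b' -> 0
s[0]='b' == 'b' -> 1
Sum: 0 + 0 + 0 + 0 + 0 + 1 + 0 + 1 = 2

2


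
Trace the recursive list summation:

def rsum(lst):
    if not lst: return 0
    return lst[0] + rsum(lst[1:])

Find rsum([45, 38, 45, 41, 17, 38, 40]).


rsum([45, 38, 45, 41, 17, 38, 40]) = 45 + rsum([38, 45, 41, 17, 38, 40])
rsum([38, 45, 41, 17, 38, 40]) = 38 + rsum([45, 41, 17, 38, 40])
rsum([45, 41, 17, 38, 40]) = 45 + rsum([41, 17, 38, 40])
rsum([41, 17, 38, 40]) = 41 + rsum([17, 38, 40])
rsum([17, 38, 40]) = 17 + rsum([38, 40])
rsum([38, 40]) = 38 + rsum([40])
rsum([40]) = 40 + rsum([])
rsum([]) = 0  (base case)
Total: 45 + 38 + 45 + 41 + 17 + 38 + 40 + 0 = 264

264


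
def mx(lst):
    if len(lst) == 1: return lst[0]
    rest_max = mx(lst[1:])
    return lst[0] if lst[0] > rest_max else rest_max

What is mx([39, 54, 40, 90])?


mx([39, 54, 40, 90]): compare 39 with mx([54, 40, 90])
mx([54, 40, 90]): compare 54 with mx([40, 90])
mx([40, 90]): compare 40 with mx([90])
mx([90]) = 90  (base case)
Compare 40 with 90 -> 90
Compare 54 with 90 -> 90
Compare 39 with 90 -> 90

90


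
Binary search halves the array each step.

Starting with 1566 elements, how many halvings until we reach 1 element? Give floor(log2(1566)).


1566 / 2 = 783
783 / 2 = 391
391 / 2 = 195
195 / 2 = 97
97 / 2 = 48
48 / 2 = 24
24 / 2 = 12
12 / 2 = 6
6 / 2 = 3
3 / 2 = 1
Reached 1 after 10 halvings

10


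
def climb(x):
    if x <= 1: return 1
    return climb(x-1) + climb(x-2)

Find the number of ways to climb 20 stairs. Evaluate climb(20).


Building up from base cases:
climb(0) = 1
climb(1) = 1
climb(2) = climb(1) + climb(0) = 1 + 1 = 2
climb(3) = climb(2) + climb(1) = 2 + 1 = 3
climb(4) = climb(3) + climb(2) = 3 + 2 = 5
climb(5) = climb(4) + climb(3) = 5 + 3 = 8
climb(6) = climb(5) + climb(4) = 8 + 5 = 13
climb(7) = climb(6) + climb(5) = 13 + 8 = 21
climb(8) = climb(7) + climb(6) = 21 + 13 = 34
climb(9) = climb(8) + climb(7) = 34 + 21 = 55
climb(10) = climb(9) + climb(8) = 55 + 34 = 89
climb(11) = climb(10) + climb(9) = 89 + 55 = 144
climb(12) = climb(11) + climb(10) = 144 + 89 = 233
climb(13) = climb(12) + climb(11) = 233 + 144 = 377
climb(14) = climb(13) + climb(12) = 377 + 233 = 610
climb(15) = climb(14) + climb(13) = 610 + 377 = 987
climb(16) = climb(15) + climb(14) = 987 + 610 = 1597
climb(17) = climb(16) + climb(15) = 1597 + 987 = 2584
climb(18) = climb(17) + climb(16) = 2584 + 1597 = 4181
climb(19) = climb(18) + climb(17) = 4181 + 2584 = 6765
climb(20) = climb(19) + climb(18) = 6765 + 4181 = 10946

10946


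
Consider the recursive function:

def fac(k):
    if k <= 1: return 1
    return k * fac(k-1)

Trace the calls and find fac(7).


fac(7)
= 7 * fac(6)
= 7 * 6 * fac(5)
= 7 * 6 * 5 * fac(4)
= 7 * 6 * 5 * 4 * fac(3)
= 7 * 6 * 5 * 4 * 3 * fac(2)
= 7 * 6 * 5 * 4 * 3 * 2 * fac(1)
= 7 * 6 * 5 * 4 * 3 * 2 * 1
= 5040

5040


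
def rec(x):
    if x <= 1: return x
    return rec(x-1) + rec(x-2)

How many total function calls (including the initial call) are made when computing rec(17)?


Let C(n) = total calls for rec(n)
C(0) = 1, C(1) = 1
C(2) = 1 + C(1) + C(0) = 1 + 1 + 1 = 3
C(3) = 1 + C(2) + C(1) = 1 + 3 + 1 = 5
C(4) = 1 + C(3) + C(2) = 1 + 5 + 3 = 9
C(5) = 1 + C(4) + C(3) = 1 + 9 + 5 = 15
C(6) = 1 + C(5) + C(4) = 1 + 15 + 9 = 25
C(7) = 1 + C(6) + C(5) = 1 + 25 + 15 = 41
C(8) = 1 + C(7) + C(6) = 1 + 41 + 25 = 67
C(9) = 1 + C(8) + C(7) = 1 + 67 + 41 = 109
C(10) = 1 + C(9) + C(8) = 1 + 109 + 67 = 177
C(11) = 1 + C(10) + C(9) = 1 + 177 + 109 = 287
C(12) = 1 + C(11) + C(10) = 1 + 287 + 177 = 465
C(13) = 1 + C(12) + C(11) = 1 + 465 + 287 = 753
C(14) = 1 + C(13) + C(12) = 1 + 753 + 465 = 1219
C(15) = 1 + C(14) + C(13) = 1 + 1219 + 753 = 1973
C(16) = 1 + C(15) + C(14) = 1 + 1973 + 1219 = 3193
C(17) = 1 + C(16) + C(15) = 1 + 3193 + 1973 = 5167

5167


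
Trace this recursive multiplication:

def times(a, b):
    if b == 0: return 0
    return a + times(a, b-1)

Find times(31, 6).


times(31, 6) = 31 + times(31, 5)
times(31, 5) = 31 + times(31, 4)
times(31, 4) = 31 + times(31, 3)
times(31, 3) = 31 + times(31, 2)
times(31, 2) = 31 + times(31, 1)
times(31, 1) = 31 + times(31, 0)
times(31, 0) = 0  (base case)
Total: 31 + 31 + 31 + 31 + 31 + 31 + 0 = 186

186


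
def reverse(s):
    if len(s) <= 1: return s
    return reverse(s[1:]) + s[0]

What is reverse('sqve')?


reverse('sqve') = reverse('qve') + 's'
reverse('qve') = reverse('ve') + 'q'
reverse('ve') = reverse('e') + 'v'
reverse('e') = 'e'  (base case)
Concatenating: 'e' + 'v' + 'q' + 's' = 'evqs'

evqs


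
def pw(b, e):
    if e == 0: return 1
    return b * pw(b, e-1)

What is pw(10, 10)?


pw(10, 10)
= 10 * pw(10, 9)
= 10 * 10 * pw(10, 8)
= 10 * 10 * 10 * pw(10, 7)
= 10 * 10 * 10 * 10 * pw(10, 6)
= 10 * 10 * 10 * 10 * 10 * pw(10, 5)
= 10 * 10 * 10 * 10 * 10 * 10 * pw(10, 4)
= 10 * 10 * 10 * 10 * 10 * 10 * 10 * pw(10, 3)
= 10 * 10 * 10 * 10 * 10 * 10 * 10 * 10 * pw(10, 2)
= 10 * 10 * 10 * 10 * 10 * 10 * 10 * 10 * 10 * pw(10, 1)
= 10 * 10 * 10 * 10 * 10 * 10 * 10 * 10 * 10 * 10 * pw(10, 0)
= 10 * 10 * 10 * 10 * 10 * 10 * 10 * 10 * 10 * 10 * 1
= 10000000000

10000000000


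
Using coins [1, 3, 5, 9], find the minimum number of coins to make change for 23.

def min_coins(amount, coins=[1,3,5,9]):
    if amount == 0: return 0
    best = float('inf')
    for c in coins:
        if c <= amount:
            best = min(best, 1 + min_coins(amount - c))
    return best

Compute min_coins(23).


Building up with DP:
min_coins(0) = 0
min_coins(1) = min(1+min_coins(0)=1+0=1) = 1
min_coins(2) = min(1+min_coins(1)=1+1=2) = 2
min_coins(3) = min(1+min_coins(2)=1+2=3, 1+min_coins(0)=1+0=1) = 1
min_coins(4) = min(1+min_coins(3)=1+1=2, 1+min_coins(1)=1+1=2) = 2
min_coins(5) = min(1+min_coins(4)=1+2=3, 1+min_coins(2)=1+2=3, 1+min_coins(0)=1+0=1) = 1
min_coins(6) = min(1+min_coins(5)=1+1=2, 1+min_coins(3)=1+1=2, 1+min_coins(1)=1+1=2) = 2
min_coins(7) = min(1+min_coins(6)=1+2=3, 1+min_coins(4)=1+2=3, 1+min_coins(2)=1+2=3) = 3
min_coins(8) = min(1+min_coins(7)=1+3=4, 1+min_coins(5)=1+1=2, 1+min_coins(3)=1+1=2) = 2
min_coins(9) = min(1+min_coins(8)=1+2=3, 1+min_coins(6)=1+2=3, 1+min_coins(4)=1+2=3, 1+min_coins(0)=1+0=1) = 1
min_coins(10) = min(1+min_coins(9)=1+1=2, 1+min_coins(7)=1+3=4, 1+min_coins(5)=1+1=2, 1+min_coins(1)=1+1=2) = 2
min_coins(11) = min(1+min_coins(10)=1+2=3, 1+min_coins(8)=1+2=3, 1+min_coins(6)=1+2=3, 1+min_coins(2)=1+2=3) = 3
min_coins(12) = min(1+min_coins(11)=1+3=4, 1+min_coins(9)=1+1=2, 1+min_coins(7)=1+3=4, 1+min_coins(3)=1+1=2) = 2
min_coins(13) = min(1+min_coins(12)=1+2=3, 1+min_coins(10)=1+2=3, 1+min_coins(8)=1+2=3, 1+min_coins(4)=1+2=3) = 3
min_coins(14) = min(1+min_coins(13)=1+3=4, 1+min_coins(11)=1+3=4, 1+min_coins(9)=1+1=2, 1+min_coins(5)=1+1=2) = 2
min_coins(15) = min(1+min_coins(14)=1+2=3, 1+min_coins(12)=1+2=3, 1+min_coins(10)=1+2=3, 1+min_coins(6)=1+2=3) = 3
min_coins(16) = min(1+min_coins(15)=1+3=4, 1+min_coins(13)=1+3=4, 1+min_coins(11)=1+3=4, 1+min_coins(7)=1+3=4) = 4
min_coins(17) = min(1+min_coins(16)=1+4=5, 1+min_coins(14)=1+2=3, 1+min_coins(12)=1+2=3, 1+min_coins(8)=1+2=3) = 3
min_coins(18) = min(1+min_coins(17)=1+3=4, 1+min_coins(15)=1+3=4, 1+min_coins(13)=1+3=4, 1+min_coins(9)=1+1=2) = 2
min_coins(19) = min(1+min_coins(18)=1+2=3, 1+min_coins(16)=1+4=5, 1+min_coins(14)=1+2=3, 1+min_coins(10)=1+2=3) = 3
min_coins(20) = min(1+min_coins(19)=1+3=4, 1+min_coins(17)=1+3=4, 1+min_coins(15)=1+3=4, 1+min_coins(11)=1+3=4) = 4
min_coins(21) = min(1+min_coins(20)=1+4=5, 1+min_coins(18)=1+2=3, 1+min_coins(16)=1+4=5, 1+min_coins(12)=1+2=3) = 3
min_coins(22) = min(1+min_coins(21)=1+3=4, 1+min_coins(19)=1+3=4, 1+min_coins(17)=1+3=4, 1+min_coins(13)=1+3=4) = 4
min_coins(23) = min(1+min_coins(22)=1+4=5, 1+min_coins(20)=1+4=5, 1+min_coins(18)=1+2=3, 1+min_coins(14)=1+2=3) = 3

3


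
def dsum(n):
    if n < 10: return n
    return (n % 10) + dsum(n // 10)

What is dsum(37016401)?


dsum(37016401) = 1 + dsum(3701640)
dsum(3701640) = 0 + dsum(370164)
dsum(370164) = 4 + dsum(37016)
dsum(37016) = 6 + dsum(3701)
dsum(3701) = 1 + dsum(370)
dsum(370) = 0 + dsum(37)
dsum(37) = 7 + dsum(3)
dsum(3) = 3  (base case)
Total: 1 + 0 + 4 + 6 + 1 + 0 + 7 + 3 = 22

22


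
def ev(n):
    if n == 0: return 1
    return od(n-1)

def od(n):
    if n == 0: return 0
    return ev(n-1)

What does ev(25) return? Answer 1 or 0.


ev(25) = od(24)
od(24) = ev(23)
ev(23) = od(22)
od(22) = ev(21)
ev(21) = od(20)
od(20) = ev(19)
ev(19) = od(18)
od(18) = ev(17)
ev(17) = od(16)
od(16) = ev(15)
ev(15) = od(14)
od(14) = ev(13)
ev(13) = od(12)
od(12) = ev(11)
ev(11) = od(10)
od(10) = ev(9)
ev(9) = od(8)
od(8) = ev(7)
ev(7) = od(6)
od(6) = ev(5)
ev(5) = od(4)
od(4) = ev(3)
ev(3) = od(2)
od(2) = ev(1)
ev(1) = od(0)
od(0) = 0  (base case)
Result: 0

0


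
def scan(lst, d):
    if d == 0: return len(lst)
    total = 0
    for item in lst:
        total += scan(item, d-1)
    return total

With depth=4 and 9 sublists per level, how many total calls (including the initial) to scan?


At depth 0 (root): 1 call
At depth 1: each of 1 parents calls scan on 9 children = 9 calls
At depth 2: each of 9 parents calls scan on 9 children = 81 calls
At depth 3: each of 81 parents calls scan on 9 children = 729 calls
At depth 4: each of 729 parents calls scan on 9 children = 6561 calls
Total: 1 + 9 + 81 + 729 + 6561 = 7381

7381


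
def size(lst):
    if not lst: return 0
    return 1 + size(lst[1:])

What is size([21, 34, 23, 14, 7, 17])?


size([21, 34, 23, 14, 7, 17]) = 1 + size([34, 23, 14, 7, 17])
size([34, 23, 14, 7, 17]) = 1 + size([23, 14, 7, 17])
size([23, 14, 7, 17]) = 1 + size([14, 7, 17])
size([14, 7, 17]) = 1 + size([7, 17])
size([7, 17]) = 1 + size([17])
size([17]) = 1 + size([])
size([]) = 0  (base case)
Unwinding: 1 + 1 + 1 + 1 + 1 + 1 + 0 = 6

6


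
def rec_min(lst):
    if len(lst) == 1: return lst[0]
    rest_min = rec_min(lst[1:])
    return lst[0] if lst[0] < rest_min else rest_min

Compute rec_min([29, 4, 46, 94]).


rec_min([29, 4, 46, 94]): compare 29 with rec_min([4, 46, 94])
rec_min([4, 46, 94]): compare 4 with rec_min([46, 94])
rec_min([46, 94]): compare 46 with rec_min([94])
rec_min([94]) = 94  (base case)
Compare 46 with 94 -> 46
Compare 4 with 46 -> 4
Compare 29 with 4 -> 4

4


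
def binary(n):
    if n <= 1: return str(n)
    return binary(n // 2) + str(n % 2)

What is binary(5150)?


binary(5150) = binary(2575) + '0'
binary(2575) = binary(1287) + '1'
binary(1287) = binary(643) + '1'
binary(643) = binary(321) + '1'
binary(321) = binary(160) + '1'
binary(160) = binary(80) + '0'
binary(80) = binary(40) + '0'
binary(40) = binary(20) + '0'
binary(20) = binary(10) + '0'
binary(10) = binary(5) + '0'
binary(5) = binary(2) + '1'
binary(2) = binary(1) + '0'
binary(1) = '1'  (base case)
Concatenating: '1' + '0' + '1' + '0' + '0' + '0' + '0' + '0' + '1' + '1' + '1' + '1' + '0' = '1010000011110'

1010000011110


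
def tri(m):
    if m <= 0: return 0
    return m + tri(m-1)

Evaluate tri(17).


tri(17)
= 17 + 16 + 15 + 14 + 13 + 12 + 11 + 10 + 9 + 8 + 7 + 6 + 5 + 4 + 3 + 2 + 1 + tri(0)
= 17 + 16 + 15 + 14 + 13 + 12 + 11 + 10 + 9 + 8 + 7 + 6 + 5 + 4 + 3 + 2 + 1 + 0
= 153

153


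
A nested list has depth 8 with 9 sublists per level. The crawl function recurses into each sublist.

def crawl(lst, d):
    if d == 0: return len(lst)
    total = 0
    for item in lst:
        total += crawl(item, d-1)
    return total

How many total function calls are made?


At depth 0 (root): 1 call
At depth 1: each of 1 parents calls crawl on 9 children = 9 calls
At depth 2: each of 9 parents calls crawl on 9 children = 81 calls
At depth 3: each of 81 parents calls crawl on 9 children = 729 calls
At depth 4: each of 729 parents calls crawl on 9 children = 6561 calls
At depth 5: each of 6561 parents calls crawl on 9 children = 59049 calls
At depth 6: each of 59049 parents calls crawl on 9 children = 531441 calls
At depth 7: each of 531441 parents calls crawl on 9 children = 4782969 calls
At depth 8: each of 4782969 parents calls crawl on 9 children = 43046721 calls
Total: 1 + 9 + 81 + 729 + 6561 + 59049 + 531441 + 4782969 + 43046721 = 48427561

48427561


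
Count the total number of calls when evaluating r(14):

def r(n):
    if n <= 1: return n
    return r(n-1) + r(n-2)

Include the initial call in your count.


Let C(n) = total calls for r(n)
C(0) = 1, C(1) = 1
C(2) = 1 + C(1) + C(0) = 1 + 1 + 1 = 3
C(3) = 1 + C(2) + C(1) = 1 + 3 + 1 = 5
C(4) = 1 + C(3) + C(2) = 1 + 5 + 3 = 9
C(5) = 1 + C(4) + C(3) = 1 + 9 + 5 = 15
C(6) = 1 + C(5) + C(4) = 1 + 15 + 9 = 25
C(7) = 1 + C(6) + C(5) = 1 + 25 + 15 = 41
C(8) = 1 + C(7) + C(6) = 1 + 41 + 25 = 67
C(9) = 1 + C(8) + C(7) = 1 + 67 + 41 = 109
C(10) = 1 + C(9) + C(8) = 1 + 109 + 67 = 177
C(11) = 1 + C(10) + C(9) = 1 + 177 + 109 = 287
C(12) = 1 + C(11) + C(10) = 1 + 287 + 177 = 465
C(13) = 1 + C(12) + C(11) = 1 + 465 + 287 = 753
C(14) = 1 + C(13) + C(12) = 1 + 753 + 465 = 1219

1219


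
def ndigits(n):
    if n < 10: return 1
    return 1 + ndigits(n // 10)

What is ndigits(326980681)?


ndigits(326980681) = 1 + ndigits(32698068)
ndigits(32698068) = 1 + ndigits(3269806)
ndigits(3269806) = 1 + ndigits(326980)
ndigits(326980) = 1 + ndigits(32698)
ndigits(32698) = 1 + ndigits(3269)
ndigits(3269) = 1 + ndigits(326)
ndigits(326) = 1 + ndigits(32)
ndigits(32) = 1 + ndigits(3)
ndigits(3) = 1  (base case: 3 < 10)
Unwinding: 1 + 1 + 1 + 1 + 1 + 1 + 1 + 1 + 1 = 9

9


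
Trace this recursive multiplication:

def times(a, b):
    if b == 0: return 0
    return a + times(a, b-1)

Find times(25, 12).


times(25, 12) = 25 + times(25, 11)
times(25, 11) = 25 + times(25, 10)
times(25, 10) = 25 + times(25, 9)
times(25, 9) = 25 + times(25, 8)
times(25, 8) = 25 + times(25, 7)
times(25, 7) = 25 + times(25, 6)
times(25, 6) = 25 + times(25, 5)
times(25, 5) = 25 + times(25, 4)
times(25, 4) = 25 + times(25, 3)
times(25, 3) = 25 + times(25, 2)
times(25, 2) = 25 + times(25, 1)
times(25, 1) = 25 + times(25, 0)
times(25, 0) = 0  (base case)
Total: 25 + 25 + 25 + 25 + 25 + 25 + 25 + 25 + 25 + 25 + 25 + 25 + 0 = 300

300


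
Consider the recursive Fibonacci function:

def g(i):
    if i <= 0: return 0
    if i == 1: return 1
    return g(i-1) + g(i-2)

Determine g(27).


Computing g(27) bottom-up:
g(0) = 0
g(1) = 1
g(2) = g(1) + g(0) = 1 + 0 = 1
g(3) = g(2) + g(1) = 1 + 1 = 2
g(4) = g(3) + g(2) = 2 + 1 = 3
g(5) = g(4) + g(3) = 3 + 2 = 5
g(6) = g(5) + g(4) = 5 + 3 = 8
g(7) = g(6) + g(5) = 8 + 5 = 13
g(8) = g(7) + g(6) = 13 + 8 = 21
g(9) = g(8) + g(7) = 21 + 13 = 34
g(10) = g(9) + g(8) = 34 + 21 = 55
g(11) = g(10) + g(9) = 55 + 34 = 89
g(12) = g(11) + g(10) = 89 + 55 = 144
g(13) = g(12) + g(11) = 144 + 89 = 233
g(14) = g(13) + g(12) = 233 + 144 = 377
g(15) = g(14) + g(13) = 377 + 233 = 610
g(16) = g(15) + g(14) = 610 + 377 = 987
g(17) = g(16) + g(15) = 987 + 610 = 1597
g(18) = g(17) + g(16) = 1597 + 987 = 2584
g(19) = g(18) + g(17) = 2584 + 1597 = 4181
g(20) = g(19) + g(18) = 4181 + 2584 = 6765
g(21) = g(20) + g(19) = 6765 + 4181 = 10946
g(22) = g(21) + g(20) = 10946 + 6765 = 17711
g(23) = g(22) + g(21) = 17711 + 10946 = 28657
g(24) = g(23) + g(22) = 28657 + 17711 = 46368
g(25) = g(24) + g(23) = 46368 + 28657 = 75025
g(26) = g(25) + g(24) = 75025 + 46368 = 121393
g(27) = g(26) + g(25) = 121393 + 75025 = 196418

196418


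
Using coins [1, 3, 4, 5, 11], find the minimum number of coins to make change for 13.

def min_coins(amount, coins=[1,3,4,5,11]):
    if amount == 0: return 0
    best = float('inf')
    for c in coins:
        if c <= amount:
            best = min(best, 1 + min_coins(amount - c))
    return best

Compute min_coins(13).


Building up with DP:
min_coins(0) = 0
min_coins(1) = min(1+min_coins(0)=1+0=1) = 1
min_coins(2) = min(1+min_coins(1)=1+1=2) = 2
min_coins(3) = min(1+min_coins(2)=1+2=3, 1+min_coins(0)=1+0=1) = 1
min_coins(4) = min(1+min_coins(3)=1+1=2, 1+min_coins(1)=1+1=2, 1+min_coins(0)=1+0=1) = 1
min_coins(5) = min(1+min_coins(4)=1+1=2, 1+min_coins(2)=1+2=3, 1+min_coins(1)=1+1=2, 1+min_coins(0)=1+0=1) = 1
min_coins(6) = min(1+min_coins(5)=1+1=2, 1+min_coins(3)=1+1=2, 1+min_coins(2)=1+2=3, 1+min_coins(1)=1+1=2) = 2
min_coins(7) = min(1+min_coins(6)=1+2=3, 1+min_coins(4)=1+1=2, 1+min_coins(3)=1+1=2, 1+min_coins(2)=1+2=3) = 2
min_coins(8) = min(1+min_coins(7)=1+2=3, 1+min_coins(5)=1+1=2, 1+min_coins(4)=1+1=2, 1+min_coins(3)=1+1=2) = 2
min_coins(9) = min(1+min_coins(8)=1+2=3, 1+min_coins(6)=1+2=3, 1+min_coins(5)=1+1=2, 1+min_coins(4)=1+1=2) = 2
min_coins(10) = min(1+min_coins(9)=1+2=3, 1+min_coins(7)=1+2=3, 1+min_coins(6)=1+2=3, 1+min_coins(5)=1+1=2) = 2
min_coins(11) = min(1+min_coins(10)=1+2=3, 1+min_coins(8)=1+2=3, 1+min_coins(7)=1+2=3, 1+min_coins(6)=1+2=3, 1+min_coins(0)=1+0=1) = 1
min_coins(12) = min(1+min_coins(11)=1+1=2, 1+min_coins(9)=1+2=3, 1+min_coins(8)=1+2=3, 1+min_coins(7)=1+2=3, 1+min_coins(1)=1+1=2) = 2
min_coins(13) = min(1+min_coins(12)=1+2=3, 1+min_coins(10)=1+2=3, 1+min_coins(9)=1+2=3, 1+min_coins(8)=1+2=3, 1+min_coins(2)=1+2=3) = 3

3


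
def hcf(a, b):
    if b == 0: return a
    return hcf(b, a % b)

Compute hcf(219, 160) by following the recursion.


hcf(219, 160) = hcf(160, 59)
hcf(160, 59) = hcf(59, 42)
hcf(59, 42) = hcf(42, 17)
hcf(42, 17) = hcf(17, 8)
hcf(17, 8) = hcf(8, 1)
hcf(8, 1) = hcf(1, 0)
hcf(1, 0) = 1  (base case)

1


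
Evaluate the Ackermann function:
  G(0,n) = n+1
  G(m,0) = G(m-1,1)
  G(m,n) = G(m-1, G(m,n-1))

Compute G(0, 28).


G(0, 28) = 29
Result: G(0, 28) = 29

29


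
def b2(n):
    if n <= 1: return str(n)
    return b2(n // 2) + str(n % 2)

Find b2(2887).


b2(2887) = b2(1443) + '1'
b2(1443) = b2(721) + '1'
b2(721) = b2(360) + '1'
b2(360) = b2(180) + '0'
b2(180) = b2(90) + '0'
b2(90) = b2(45) + '0'
b2(45) = b2(22) + '1'
b2(22) = b2(11) + '0'
b2(11) = b2(5) + '1'
b2(5) = b2(2) + '1'
b2(2) = b2(1) + '0'
b2(1) = '1'  (base case)
Concatenating: '1' + '0' + '1' + '1' + '0' + '1' + '0' + '0' + '0' + '1' + '1' + '1' = '101101000111'

101101000111


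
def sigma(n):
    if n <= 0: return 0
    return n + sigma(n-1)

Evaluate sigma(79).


sigma(79)
= 79 + 78 + 77 + 76 + 75 + 74 + 73 + 72 + 71 + 70 + 69 + 68 + 67 + 66 + 65 + 64 + 63 + 62 + 61 + 60 + 59 + 58 + 57 + 56 + 55 + 54 + 53 + 52 + 51 + 50 + 49 + 48 + 47 + 46 + 45 + 44 + 43 + 42 + 41 + 40 + 39 + 38 + 37 + 36 + 35 + 34 + 33 + 32 + 31 + 30 + 29 + 28 + 27 + 26 + 25 + 24 + 23 + 22 + 21 + 20 + 19 + 18 + 17 + 16 + 15 + 14 + 13 + 12 + 11 + 10 + 9 + 8 + 7 + 6 + 5 + 4 + 3 + 2 + 1 + sigma(0)
= 79 + 78 + 77 + 76 + 75 + 74 + 73 + 72 + 71 + 70 + 69 + 68 + 67 + 66 + 65 + 64 + 63 + 62 + 61 + 60 + 59 + 58 + 57 + 56 + 55 + 54 + 53 + 52 + 51 + 50 + 49 + 48 + 47 + 46 + 45 + 44 + 43 + 42 + 41 + 40 + 39 + 38 + 37 + 36 + 35 + 34 + 33 + 32 + 31 + 30 + 29 + 28 + 27 + 26 + 25 + 24 + 23 + 22 + 21 + 20 + 19 + 18 + 17 + 16 + 15 + 14 + 13 + 12 + 11 + 10 + 9 + 8 + 7 + 6 + 5 + 4 + 3 + 2 + 1 + 0
= 3160

3160


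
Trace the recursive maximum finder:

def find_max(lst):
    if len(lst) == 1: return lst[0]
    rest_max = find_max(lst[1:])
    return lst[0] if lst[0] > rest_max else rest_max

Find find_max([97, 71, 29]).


find_max([97, 71, 29]): compare 97 with find_max([71, 29])
find_max([71, 29]): compare 71 with find_max([29])
find_max([29]) = 29  (base case)
Compare 71 with 29 -> 71
Compare 97 with 71 -> 97

97


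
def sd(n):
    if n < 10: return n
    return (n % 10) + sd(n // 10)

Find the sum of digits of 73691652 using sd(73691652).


sd(73691652) = 2 + sd(7369165)
sd(7369165) = 5 + sd(736916)
sd(736916) = 6 + sd(73691)
sd(73691) = 1 + sd(7369)
sd(7369) = 9 + sd(736)
sd(736) = 6 + sd(73)
sd(73) = 3 + sd(7)
sd(7) = 7  (base case)
Total: 2 + 5 + 6 + 1 + 9 + 6 + 3 + 7 = 39

39


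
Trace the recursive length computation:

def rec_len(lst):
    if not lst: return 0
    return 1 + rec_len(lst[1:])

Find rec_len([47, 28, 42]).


rec_len([47, 28, 42]) = 1 + rec_len([28, 42])
rec_len([28, 42]) = 1 + rec_len([42])
rec_len([42]) = 1 + rec_len([])
rec_len([]) = 0  (base case)
Unwinding: 1 + 1 + 1 + 0 = 3

3


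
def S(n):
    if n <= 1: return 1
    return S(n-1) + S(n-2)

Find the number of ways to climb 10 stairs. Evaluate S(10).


Building up from base cases:
S(0) = 1
S(1) = 1
S(2) = S(1) + S(0) = 1 + 1 = 2
S(3) = S(2) + S(1) = 2 + 1 = 3
S(4) = S(3) + S(2) = 3 + 2 = 5
S(5) = S(4) + S(3) = 5 + 3 = 8
S(6) = S(5) + S(4) = 8 + 5 = 13
S(7) = S(6) + S(5) = 13 + 8 = 21
S(8) = S(7) + S(6) = 21 + 13 = 34
S(9) = S(8) + S(7) = 34 + 21 = 55
S(10) = S(9) + S(8) = 55 + 34 = 89

89


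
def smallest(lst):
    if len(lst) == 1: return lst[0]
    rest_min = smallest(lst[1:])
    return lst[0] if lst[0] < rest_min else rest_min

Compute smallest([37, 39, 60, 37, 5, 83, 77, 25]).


smallest([37, 39, 60, 37, 5, 83, 77, 25]): compare 37 with smallest([39, 60, 37, 5, 83, 77, 25])
smallest([39, 60, 37, 5, 83, 77, 25]): compare 39 with smallest([60, 37, 5, 83, 77, 25])
smallest([60, 37, 5, 83, 77, 25]): compare 60 with smallest([37, 5, 83, 77, 25])
smallest([37, 5, 83, 77, 25]): compare 37 with smallest([5, 83, 77, 25])
smallest([5, 83, 77, 25]): compare 5 with smallest([83, 77, 25])
smallest([83, 77, 25]): compare 83 with smallest([77, 25])
smallest([77, 25]): compare 77 with smallest([25])
smallest([25]) = 25  (base case)
Compare 77 with 25 -> 25
Compare 83 with 25 -> 25
Compare 5 with 25 -> 5
Compare 37 with 5 -> 5
Compare 60 with 5 -> 5
Compare 39 with 5 -> 5
Compare 37 with 5 -> 5

5


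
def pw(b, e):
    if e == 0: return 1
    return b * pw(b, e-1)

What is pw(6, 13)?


pw(6, 13)
= 6 * pw(6, 12)
= 6 * 6 * pw(6, 11)
= 6 * 6 * 6 * pw(6, 10)
= 6 * 6 * 6 * 6 * pw(6, 9)
= 6 * 6 * 6 * 6 * 6 * pw(6, 8)
= 6 * 6 * 6 * 6 * 6 * 6 * pw(6, 7)
= 6 * 6 * 6 * 6 * 6 * 6 * 6 * pw(6, 6)
= 6 * 6 * 6 * 6 * 6 * 6 * 6 * 6 * pw(6, 5)
= 6 * 6 * 6 * 6 * 6 * 6 * 6 * 6 * 6 * pw(6, 4)
= 6 * 6 * 6 * 6 * 6 * 6 * 6 * 6 * 6 * 6 * pw(6, 3)
= 6 * 6 * 6 * 6 * 6 * 6 * 6 * 6 * 6 * 6 * 6 * pw(6, 2)
= 6 * 6 * 6 * 6 * 6 * 6 * 6 * 6 * 6 * 6 * 6 * 6 * pw(6, 1)
= 6 * 6 * 6 * 6 * 6 * 6 * 6 * 6 * 6 * 6 * 6 * 6 * 6 * pw(6, 0)
= 6 * 6 * 6 * 6 * 6 * 6 * 6 * 6 * 6 * 6 * 6 * 6 * 6 * 1
= 13060694016

13060694016


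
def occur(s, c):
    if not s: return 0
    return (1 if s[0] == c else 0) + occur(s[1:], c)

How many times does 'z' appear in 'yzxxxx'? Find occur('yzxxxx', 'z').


s[0]='y' != 'z' -> 0
s[0]='z' == 'z' -> 1
s[0]='x' != 'z' -> 0
s[0]='x' != 'z' -> 0
s[0]='x' != 'z' -> 0
s[0]='x' != 'z' -> 0
Sum: 0 + 1 + 0 + 0 + 0 + 0 = 1

1


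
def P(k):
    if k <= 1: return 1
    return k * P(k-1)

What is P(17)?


P(17)
= 17 * P(16)
= 17 * 16 * P(15)
= 17 * 16 * 15 * P(14)
= 17 * 16 * 15 * 14 * P(13)
= 17 * 16 * 15 * 14 * 13 * P(12)
= 17 * 16 * 15 * 14 * 13 * 12 * P(11)
= 17 * 16 * 15 * 14 * 13 * 12 * 11 * P(10)
= 17 * 16 * 15 * 14 * 13 * 12 * 11 * 10 * P(9)
= 17 * 16 * 15 * 14 * 13 * 12 * 11 * 10 * 9 * P(8)
= 17 * 16 * 15 * 14 * 13 * 12 * 11 * 10 * 9 * 8 * P(7)
= 17 * 16 * 15 * 14 * 13 * 12 * 11 * 10 * 9 * 8 * 7 * P(6)
= 17 * 16 * 15 * 14 * 13 * 12 * 11 * 10 * 9 * 8 * 7 * 6 * P(5)
= 17 * 16 * 15 * 14 * 13 * 12 * 11 * 10 * 9 * 8 * 7 * 6 * 5 * P(4)
= 17 * 16 * 15 * 14 * 13 * 12 * 11 * 10 * 9 * 8 * 7 * 6 * 5 * 4 * P(3)
= 17 * 16 * 15 * 14 * 13 * 12 * 11 * 10 * 9 * 8 * 7 * 6 * 5 * 4 * 3 * P(2)
= 17 * 16 * 15 * 14 * 13 * 12 * 11 * 10 * 9 * 8 * 7 * 6 * 5 * 4 * 3 * 2 * P(1)
= 17 * 16 * 15 * 14 * 13 * 12 * 11 * 10 * 9 * 8 * 7 * 6 * 5 * 4 * 3 * 2 * 1
= 355687428096000

355687428096000


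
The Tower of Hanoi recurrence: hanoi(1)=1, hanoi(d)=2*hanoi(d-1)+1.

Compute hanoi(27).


hanoi(27) = 2 * hanoi(26) + 1
hanoi(26) = 2 * hanoi(25) + 1
hanoi(25) = 2 * hanoi(24) + 1
hanoi(24) = 2 * hanoi(23) + 1
hanoi(23) = 2 * hanoi(22) + 1
hanoi(22) = 2 * hanoi(21) + 1
hanoi(21) = 2 * hanoi(20) + 1
hanoi(20) = 2 * hanoi(19) + 1
hanoi(19) = 2 * hanoi(18) + 1
hanoi(18) = 2 * hanoi(17) + 1
hanoi(17) = 2 * hanoi(16) + 1
hanoi(16) = 2 * hanoi(15) + 1
hanoi(15) = 2 * hanoi(14) + 1
hanoi(14) = 2 * hanoi(13) + 1
hanoi(13) = 2 * hanoi(12) + 1
hanoi(12) = 2 * hanoi(11) + 1
hanoi(11) = 2 * hanoi(10) + 1
hanoi(10) = 2 * hanoi(9) + 1
hanoi(9) = 2 * hanoi(8) + 1
hanoi(8) = 2 * hanoi(7) + 1
hanoi(7) = 2 * hanoi(6) + 1
hanoi(6) = 2 * hanoi(5) + 1
hanoi(5) = 2 * hanoi(4) + 1
hanoi(4) = 2 * hanoi(3) + 1
hanoi(3) = 2 * hanoi(2) + 1
hanoi(2) = 2 * hanoi(1) + 1
hanoi(1) = 1  (base case)
hanoi(2) = 2 * 1 + 1 = 3
hanoi(3) = 2 * 3 + 1 = 7
hanoi(4) = 2 * 7 + 1 = 15
hanoi(5) = 2 * 15 + 1 = 31
hanoi(6) = 2 * 31 + 1 = 63
hanoi(7) = 2 * 63 + 1 = 127
hanoi(8) = 2 * 127 + 1 = 255
hanoi(9) = 2 * 255 + 1 = 511
hanoi(10) = 2 * 511 + 1 = 1023
hanoi(11) = 2 * 1023 + 1 = 2047
hanoi(12) = 2 * 2047 + 1 = 4095
hanoi(13) = 2 * 4095 + 1 = 8191
hanoi(14) = 2 * 8191 + 1 = 16383
hanoi(15) = 2 * 16383 + 1 = 32767
hanoi(16) = 2 * 32767 + 1 = 65535
hanoi(17) = 2 * 65535 + 1 = 131071
hanoi(18) = 2 * 131071 + 1 = 262143
hanoi(19) = 2 * 262143 + 1 = 524287
hanoi(20) = 2 * 524287 + 1 = 1048575
hanoi(21) = 2 * 1048575 + 1 = 2097151
hanoi(22) = 2 * 2097151 + 1 = 4194303
hanoi(23) = 2 * 4194303 + 1 = 8388607
hanoi(24) = 2 * 8388607 + 1 = 16777215
hanoi(25) = 2 * 16777215 + 1 = 33554431
hanoi(26) = 2 * 33554431 + 1 = 67108863
hanoi(27) = 2 * 67108863 + 1 = 134217727

134217727


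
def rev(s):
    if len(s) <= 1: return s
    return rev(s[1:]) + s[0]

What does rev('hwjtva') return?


rev('hwjtva') = rev('wjtva') + 'h'
rev('wjtva') = rev('jtva') + 'w'
rev('jtva') = rev('tva') + 'j'
rev('tva') = rev('va') + 't'
rev('va') = rev('a') + 'v'
rev('a') = 'a'  (base case)
Concatenating: 'a' + 'v' + 't' + 'j' + 'w' + 'h' = 'avtjwh'

avtjwh


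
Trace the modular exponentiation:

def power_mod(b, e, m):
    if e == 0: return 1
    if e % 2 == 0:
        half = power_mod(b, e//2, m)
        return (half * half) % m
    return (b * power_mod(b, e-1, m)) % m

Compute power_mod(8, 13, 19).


power_mod(8, 13, 19): e is odd, compute power_mod(8, 12, 19)
  power_mod(8, 12, 19): e is even, compute power_mod(8, 6, 19)
    power_mod(8, 6, 19): e is even, compute power_mod(8, 3, 19)
      power_mod(8, 3, 19): e is odd, compute power_mod(8, 2, 19)
        power_mod(8, 2, 19): e is even, compute power_mod(8, 1, 19)
          power_mod(8, 1, 19): e is odd, compute power_mod(8, 0, 19)
          power_mod(8, 0, 19) = 1
          (8 * 1) % 19 = 8
        half=8, (8*8) % 19 = 7
      (8 * 7) % 19 = 18
    half=18, (18*18) % 19 = 1
  half=1, (1*1) % 19 = 1
(8 * 1) % 19 = 8

8


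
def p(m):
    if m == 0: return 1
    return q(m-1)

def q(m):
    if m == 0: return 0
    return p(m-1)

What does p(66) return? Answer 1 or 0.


p(66) = q(65)
q(65) = p(64)
p(64) = q(63)
q(63) = p(62)
p(62) = q(61)
q(61) = p(60)
p(60) = q(59)
q(59) = p(58)
p(58) = q(57)
q(57) = p(56)
p(56) = q(55)
q(55) = p(54)
p(54) = q(53)
q(53) = p(52)
p(52) = q(51)
q(51) = p(50)
p(50) = q(49)
q(49) = p(48)
p(48) = q(47)
q(47) = p(46)
p(46) = q(45)
q(45) = p(44)
p(44) = q(43)
q(43) = p(42)
p(42) = q(41)
q(41) = p(40)
p(40) = q(39)
q(39) = p(38)
p(38) = q(37)
q(37) = p(36)
p(36) = q(35)
q(35) = p(34)
p(34) = q(33)
q(33) = p(32)
p(32) = q(31)
q(31) = p(30)
p(30) = q(29)
q(29) = p(28)
p(28) = q(27)
q(27) = p(26)
p(26) = q(25)
q(25) = p(24)
p(24) = q(23)
q(23) = p(22)
p(22) = q(21)
q(21) = p(20)
p(20) = q(19)
q(19) = p(18)
p(18) = q(17)
q(17) = p(16)
p(16) = q(15)
q(15) = p(14)
p(14) = q(13)
q(13) = p(12)
p(12) = q(11)
q(11) = p(10)
p(10) = q(9)
q(9) = p(8)
p(8) = q(7)
q(7) = p(6)
p(6) = q(5)
q(5) = p(4)
p(4) = q(3)
q(3) = p(2)
p(2) = q(1)
q(1) = p(0)
p(0) = 1  (base case)
Result: 1

1


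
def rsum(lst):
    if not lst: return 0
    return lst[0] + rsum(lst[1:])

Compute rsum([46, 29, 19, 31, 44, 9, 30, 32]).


rsum([46, 29, 19, 31, 44, 9, 30, 32]) = 46 + rsum([29, 19, 31, 44, 9, 30, 32])
rsum([29, 19, 31, 44, 9, 30, 32]) = 29 + rsum([19, 31, 44, 9, 30, 32])
rsum([19, 31, 44, 9, 30, 32]) = 19 + rsum([31, 44, 9, 30, 32])
rsum([31, 44, 9, 30, 32]) = 31 + rsum([44, 9, 30, 32])
rsum([44, 9, 30, 32]) = 44 + rsum([9, 30, 32])
rsum([9, 30, 32]) = 9 + rsum([30, 32])
rsum([30, 32]) = 30 + rsum([32])
rsum([32]) = 32 + rsum([])
rsum([]) = 0  (base case)
Total: 46 + 29 + 19 + 31 + 44 + 9 + 30 + 32 + 0 = 240

240


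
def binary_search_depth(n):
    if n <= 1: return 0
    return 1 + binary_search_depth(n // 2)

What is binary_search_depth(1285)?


1285 / 2 = 642
642 / 2 = 321
321 / 2 = 160
160 / 2 = 80
80 / 2 = 40
40 / 2 = 20
20 / 2 = 10
10 / 2 = 5
5 / 2 = 2
2 / 2 = 1
Reached 1 after 10 halvings

10


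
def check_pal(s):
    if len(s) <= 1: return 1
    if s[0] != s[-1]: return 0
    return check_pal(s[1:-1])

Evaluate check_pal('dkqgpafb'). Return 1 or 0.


check_pal('dkqgpafb'): s[0]='d' != s[-1]='b' -> return 0
Result: 0 (not a palindrome)

0
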